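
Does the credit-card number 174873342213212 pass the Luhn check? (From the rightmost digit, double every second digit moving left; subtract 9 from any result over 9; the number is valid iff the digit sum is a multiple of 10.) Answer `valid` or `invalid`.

valid

From the right, keep odd positions and double even positions (subtract 9 from any doubled value over 9):
  doubled (positions 2,4,...): 2 6 4 8 6 7 5 → sum 38
  kept (positions 1,3,...): 2 2 1 2 3 7 4 1 → sum 22
Total = 60.
60 mod 10 = 0, so the number is valid.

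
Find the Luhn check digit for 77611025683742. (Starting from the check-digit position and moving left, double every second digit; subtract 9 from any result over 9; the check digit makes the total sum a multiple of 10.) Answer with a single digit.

7

Partial digits right→left: 2 4 7 3 8 6 5 2 0 1 1 6 7 7
Double every second digit counting from the check-digit position (so the 1st, 3rd, 5th, ... of the partial from the right).
  doubled (with −9 where >9): 4 5 7 1 0 2 5 → sum 24
  kept as-is: 4 3 6 2 1 6 7 → sum 29
Total = 24 + 29 = 53.
Check digit = (10 − (53 mod 10)) mod 10 = 7.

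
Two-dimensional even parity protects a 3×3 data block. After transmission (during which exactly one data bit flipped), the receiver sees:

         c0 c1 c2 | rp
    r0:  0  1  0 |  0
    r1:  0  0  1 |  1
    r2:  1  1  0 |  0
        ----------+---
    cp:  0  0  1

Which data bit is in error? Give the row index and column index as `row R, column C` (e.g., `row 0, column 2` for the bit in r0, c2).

row 0, column 0

Recompute each row's even parity and compare to rp:
  r0: data parity 1, sent rp 0 → mismatch
  r1: data parity 1, sent rp 1 → ok
  r2: data parity 0, sent rp 0 → ok
Recompute each column's even parity and compare to cp:
  c0: data parity 1, sent cp 0 → mismatch
  c1: data parity 0, sent cp 0 → ok
  c2: data parity 1, sent cp 1 → ok
Exactly one row (r0) and one column (c0) fail → the flipped bit is at their intersection.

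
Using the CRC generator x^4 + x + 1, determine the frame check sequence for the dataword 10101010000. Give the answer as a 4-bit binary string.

Append 4 zeros: 101010100000000. Divide by 10011 (XOR where the leading bit is 1):
  pos 0: 10101 XOR 10011 = 00110
  pos 2: 11001 XOR 10011 = 01010
  pos 3: 10100 XOR 10011 = 00111
  pos 5: 11100 XOR 10011 = 01111
  pos 6: 11110 XOR 10011 = 01101
  pos 7: 11010 XOR 10011 = 01001
  pos 8: 10010 XOR 10011 = 00001
Remainder (last 4 bits) = 0100. This is the CRC / FCS.

0100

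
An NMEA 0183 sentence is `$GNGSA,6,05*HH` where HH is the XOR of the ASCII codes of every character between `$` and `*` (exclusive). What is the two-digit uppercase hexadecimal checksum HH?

XOR the ASCII codes of the payload characters:
  'G' = 0x47 → acc = 0x47
  'N' = 0x4E → acc = 0x09
  'G' = 0x47 → acc = 0x4E
  'S' = 0x53 → acc = 0x1D
  'A' = 0x41 → acc = 0x5C
  ',' = 0x2C → acc = 0x70
  '6' = 0x36 → acc = 0x46
  ',' = 0x2C → acc = 0x6A
  '0' = 0x30 → acc = 0x5A
  '5' = 0x35 → acc = 0x6F
Checksum = 0x6F.

6F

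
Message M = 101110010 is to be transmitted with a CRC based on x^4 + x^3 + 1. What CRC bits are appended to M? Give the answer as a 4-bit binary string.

Append 4 zeros: 1011100100000. Divide by 11001 (XOR where the leading bit is 1):
  pos 0: 10111 XOR 11001 = 01110
  pos 1: 11100 XOR 11001 = 00101
  pos 3: 10101 XOR 11001 = 01100
  pos 4: 11000 XOR 11001 = 00001
  pos 8: 10000 XOR 11001 = 01001
Remainder (last 4 bits) = 1001. This is the CRC / FCS.

1001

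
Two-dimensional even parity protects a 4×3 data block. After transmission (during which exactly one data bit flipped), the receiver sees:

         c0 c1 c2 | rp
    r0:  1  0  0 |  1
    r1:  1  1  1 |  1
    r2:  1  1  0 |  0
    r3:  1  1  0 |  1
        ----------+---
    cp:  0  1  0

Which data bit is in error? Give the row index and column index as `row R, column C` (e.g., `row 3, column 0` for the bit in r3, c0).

Recompute each row's even parity and compare to rp:
  r0: data parity 1, sent rp 1 → ok
  r1: data parity 1, sent rp 1 → ok
  r2: data parity 0, sent rp 0 → ok
  r3: data parity 0, sent rp 1 → mismatch
Recompute each column's even parity and compare to cp:
  c0: data parity 0, sent cp 0 → ok
  c1: data parity 1, sent cp 1 → ok
  c2: data parity 1, sent cp 0 → mismatch
Exactly one row (r3) and one column (c2) fail → the flipped bit is at their intersection.

row 3, column 2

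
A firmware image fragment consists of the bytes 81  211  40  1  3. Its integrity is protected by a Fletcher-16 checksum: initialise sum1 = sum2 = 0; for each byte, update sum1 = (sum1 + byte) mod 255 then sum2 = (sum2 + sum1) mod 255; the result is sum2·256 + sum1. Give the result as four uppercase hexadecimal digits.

6351

Running sums (mod 255):
  after byte 0 (81): sum1=81, sum2=81
  after byte 1 (211): sum1=37, sum2=118
  after byte 2 (40): sum1=77, sum2=195
  after byte 3 (1): sum1=78, sum2=18
  after byte 4 (3): sum1=81, sum2=99
Checksum = sum2·256 + sum1 = 99·256 + 81 = 25425 = 0x6351.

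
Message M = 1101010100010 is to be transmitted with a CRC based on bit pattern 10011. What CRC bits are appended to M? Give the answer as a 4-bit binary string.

Append 4 zeros: 11010101000100000. Divide by 10011 (XOR where the leading bit is 1):
  pos 0: 11010 XOR 10011 = 01001
  pos 1: 10011 XOR 10011 = 00000
  pos 7: 10001 XOR 10011 = 00010
  pos 10: 10000 XOR 10011 = 00011
Remainder (last 4 bits) = 1100. This is the CRC / FCS.

1100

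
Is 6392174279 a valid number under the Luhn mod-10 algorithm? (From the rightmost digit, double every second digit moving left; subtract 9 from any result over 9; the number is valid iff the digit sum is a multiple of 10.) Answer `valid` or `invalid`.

From the right, keep odd positions and double even positions (subtract 9 from any doubled value over 9):
  doubled (positions 2,4,...): 5 8 2 9 3 → sum 27
  kept (positions 1,3,...): 9 2 7 2 3 → sum 23
Total = 50.
50 mod 10 = 0, so the number is valid.

valid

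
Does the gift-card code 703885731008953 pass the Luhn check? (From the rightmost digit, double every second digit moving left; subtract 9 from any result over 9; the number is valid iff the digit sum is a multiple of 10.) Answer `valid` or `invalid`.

From the right, keep odd positions and double even positions (subtract 9 from any doubled value over 9):
  doubled (positions 2,4,...): 1 7 0 6 1 7 0 → sum 22
  kept (positions 1,3,...): 3 9 0 1 7 8 3 7 → sum 38
Total = 60.
60 mod 10 = 0, so the number is valid.

valid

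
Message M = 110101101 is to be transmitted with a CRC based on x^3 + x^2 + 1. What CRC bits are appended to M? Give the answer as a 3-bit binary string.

000

Append 3 zeros: 110101101000. Divide by 1101 (XOR where the leading bit is 1):
  pos 0: 1101 XOR 1101 = 0000
  pos 5: 1101 XOR 1101 = 0000
Remainder (last 3 bits) = 000. This is the CRC / FCS.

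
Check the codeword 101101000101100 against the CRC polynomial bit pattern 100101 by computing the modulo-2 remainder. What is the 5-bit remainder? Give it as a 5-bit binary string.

Modulo-2 division of 101101000101100 by 100101:
  pos 0: 101101 XOR 100101 = 001000
  pos 2: 100000 XOR 100101 = 000101
  pos 5: 101010 XOR 100101 = 001111
  pos 7: 111111 XOR 100101 = 011010
  pos 8: 110100 XOR 100101 = 010001
  pos 9: 100010 XOR 100101 = 000111
Remainder = 00111 (nonzero — an error is detected).

00111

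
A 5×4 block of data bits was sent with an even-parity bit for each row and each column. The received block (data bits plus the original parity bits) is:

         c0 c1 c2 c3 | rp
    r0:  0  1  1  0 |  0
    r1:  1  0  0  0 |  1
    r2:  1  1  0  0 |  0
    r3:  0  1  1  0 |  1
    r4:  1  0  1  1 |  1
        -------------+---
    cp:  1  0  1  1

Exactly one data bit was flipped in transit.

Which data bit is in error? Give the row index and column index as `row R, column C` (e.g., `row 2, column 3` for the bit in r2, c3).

Recompute each row's even parity and compare to rp:
  r0: data parity 0, sent rp 0 → ok
  r1: data parity 1, sent rp 1 → ok
  r2: data parity 0, sent rp 0 → ok
  r3: data parity 0, sent rp 1 → mismatch
  r4: data parity 1, sent rp 1 → ok
Recompute each column's even parity and compare to cp:
  c0: data parity 1, sent cp 1 → ok
  c1: data parity 1, sent cp 0 → mismatch
  c2: data parity 1, sent cp 1 → ok
  c3: data parity 1, sent cp 1 → ok
Exactly one row (r3) and one column (c1) fail → the flipped bit is at their intersection.

row 3, column 1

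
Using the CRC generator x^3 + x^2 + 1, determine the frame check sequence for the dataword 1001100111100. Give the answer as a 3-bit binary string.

000

Append 3 zeros: 1001100111100000. Divide by 1101 (XOR where the leading bit is 1):
  pos 0: 1001 XOR 1101 = 0100
  pos 1: 1001 XOR 1101 = 0100
  pos 2: 1000 XOR 1101 = 0101
  pos 3: 1010 XOR 1101 = 0111
  pos 4: 1111 XOR 1101 = 0010
  pos 6: 1011 XOR 1101 = 0110
  pos 7: 1101 XOR 1101 = 0000
Remainder (last 3 bits) = 000. This is the CRC / FCS.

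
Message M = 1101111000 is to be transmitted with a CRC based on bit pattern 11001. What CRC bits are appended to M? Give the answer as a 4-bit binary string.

0011

Append 4 zeros: 11011110000000. Divide by 11001 (XOR where the leading bit is 1):
  pos 0: 11011 XOR 11001 = 00010
  pos 3: 10110 XOR 11001 = 01111
  pos 4: 11110 XOR 11001 = 00111
  pos 6: 11100 XOR 11001 = 00101
  pos 8: 10100 XOR 11001 = 01101
  pos 9: 11010 XOR 11001 = 00011
Remainder (last 4 bits) = 0011. This is the CRC / FCS.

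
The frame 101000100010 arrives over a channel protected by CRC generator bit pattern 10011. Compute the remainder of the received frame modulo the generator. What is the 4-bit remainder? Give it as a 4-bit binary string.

Modulo-2 division of 101000100010 by 10011:
  pos 0: 10100 XOR 10011 = 00111
  pos 2: 11101 XOR 10011 = 01110
  pos 3: 11100 XOR 10011 = 01111
  pos 4: 11110 XOR 10011 = 01101
  pos 5: 11010 XOR 10011 = 01001
  pos 6: 10011 XOR 10011 = 00000
Remainder = 0000 (zero — the frame passes the CRC check).

0000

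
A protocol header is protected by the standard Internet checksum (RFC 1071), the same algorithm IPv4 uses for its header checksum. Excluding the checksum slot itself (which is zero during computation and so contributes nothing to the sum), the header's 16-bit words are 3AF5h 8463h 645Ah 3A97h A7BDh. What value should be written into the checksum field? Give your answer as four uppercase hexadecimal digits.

One's-complement addition (fold any carry out of bit 15 back into bit 0):
  0x3AF5 + 0x8463 = 0x0BF58
  0xBF58 + 0x645A = 0x123B2 → wrap carry → 0x23B3
  0x23B3 + 0x3A97 = 0x05E4A
  0x5E4A + 0xA7BD = 0x10607 → wrap carry → 0x0608
One's-complement sum = 0x0608.
Checksum = ~0x0608 & 0xFFFF = 0xF9F7.

F9F7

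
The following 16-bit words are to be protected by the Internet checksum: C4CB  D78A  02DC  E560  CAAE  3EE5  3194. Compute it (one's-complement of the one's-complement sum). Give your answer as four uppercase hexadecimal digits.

4044

One's-complement addition (fold any carry out of bit 15 back into bit 0):
  0xC4CB + 0xD78A = 0x19C55 → wrap carry → 0x9C56
  0x9C56 + 0x02DC = 0x09F32
  0x9F32 + 0xE560 = 0x18492 → wrap carry → 0x8493
  0x8493 + 0xCAAE = 0x14F41 → wrap carry → 0x4F42
  0x4F42 + 0x3EE5 = 0x08E27
  0x8E27 + 0x3194 = 0x0BFBB
One's-complement sum = 0xBFBB.
Checksum = ~0xBFBB & 0xFFFF = 0x4044.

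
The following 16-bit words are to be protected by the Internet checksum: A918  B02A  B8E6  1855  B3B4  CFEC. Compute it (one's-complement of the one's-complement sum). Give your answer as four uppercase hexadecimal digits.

One's-complement addition (fold any carry out of bit 15 back into bit 0):
  0xA918 + 0xB02A = 0x15942 → wrap carry → 0x5943
  0x5943 + 0xB8E6 = 0x11229 → wrap carry → 0x122A
  0x122A + 0x1855 = 0x02A7F
  0x2A7F + 0xB3B4 = 0x0DE33
  0xDE33 + 0xCFEC = 0x1AE1F → wrap carry → 0xAE20
One's-complement sum = 0xAE20.
Checksum = ~0xAE20 & 0xFFFF = 0x51DF.

51DF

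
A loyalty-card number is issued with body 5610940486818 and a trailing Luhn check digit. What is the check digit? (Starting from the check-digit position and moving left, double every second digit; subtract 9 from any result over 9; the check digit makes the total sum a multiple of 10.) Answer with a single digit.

6

Partial digits right→left: 8 1 8 6 8 4 0 4 9 0 1 6 5
Double every second digit counting from the check-digit position (so the 1st, 3rd, 5th, ... of the partial from the right).
  doubled (with −9 where >9): 7 7 7 0 9 2 1 → sum 33
  kept as-is: 1 6 4 4 0 6 → sum 21
Total = 33 + 21 = 54.
Check digit = (10 − (54 mod 10)) mod 10 = 6.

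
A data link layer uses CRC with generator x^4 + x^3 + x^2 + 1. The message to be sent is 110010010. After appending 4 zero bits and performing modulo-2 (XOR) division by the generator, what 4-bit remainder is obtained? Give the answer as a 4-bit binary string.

1111

Append 4 zeros: 1100100100000. Divide by 11101 (XOR where the leading bit is 1):
  pos 0: 11001 XOR 11101 = 00100
  pos 2: 10000 XOR 11101 = 01101
  pos 3: 11011 XOR 11101 = 00110
  pos 5: 11000 XOR 11101 = 00101
  pos 7: 10100 XOR 11101 = 01001
  pos 8: 10010 XOR 11101 = 01111
Remainder (last 4 bits) = 1111. This is the CRC / FCS.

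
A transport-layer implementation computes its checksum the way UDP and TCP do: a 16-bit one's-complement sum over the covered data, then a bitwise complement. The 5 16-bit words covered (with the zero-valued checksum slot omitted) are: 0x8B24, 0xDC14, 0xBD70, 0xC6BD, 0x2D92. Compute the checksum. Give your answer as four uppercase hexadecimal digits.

One's-complement addition (fold any carry out of bit 15 back into bit 0):
  0x8B24 + 0xDC14 = 0x16738 → wrap carry → 0x6739
  0x6739 + 0xBD70 = 0x124A9 → wrap carry → 0x24AA
  0x24AA + 0xC6BD = 0x0EB67
  0xEB67 + 0x2D92 = 0x118F9 → wrap carry → 0x18FA
One's-complement sum = 0x18FA.
Checksum = ~0x18FA & 0xFFFF = 0xE705.

E705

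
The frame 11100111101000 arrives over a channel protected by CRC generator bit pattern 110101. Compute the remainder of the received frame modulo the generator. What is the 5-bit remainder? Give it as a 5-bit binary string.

Modulo-2 division of 11100111101000 by 110101:
  pos 0: 111001 XOR 110101 = 001100
  pos 2: 110011 XOR 110101 = 000110
  pos 5: 110101 XOR 110101 = 000000
Remainder = 00000 (zero — the frame passes the CRC check).

00000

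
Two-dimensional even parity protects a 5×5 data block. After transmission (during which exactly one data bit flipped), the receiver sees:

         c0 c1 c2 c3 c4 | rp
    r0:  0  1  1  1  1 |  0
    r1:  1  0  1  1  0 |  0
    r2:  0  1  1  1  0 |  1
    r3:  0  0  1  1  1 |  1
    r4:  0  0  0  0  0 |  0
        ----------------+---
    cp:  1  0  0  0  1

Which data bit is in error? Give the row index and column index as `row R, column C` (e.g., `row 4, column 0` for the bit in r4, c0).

row 1, column 4

Recompute each row's even parity and compare to rp:
  r0: data parity 0, sent rp 0 → ok
  r1: data parity 1, sent rp 0 → mismatch
  r2: data parity 1, sent rp 1 → ok
  r3: data parity 1, sent rp 1 → ok
  r4: data parity 0, sent rp 0 → ok
Recompute each column's even parity and compare to cp:
  c0: data parity 1, sent cp 1 → ok
  c1: data parity 0, sent cp 0 → ok
  c2: data parity 0, sent cp 0 → ok
  c3: data parity 0, sent cp 0 → ok
  c4: data parity 0, sent cp 1 → mismatch
Exactly one row (r1) and one column (c4) fail → the flipped bit is at their intersection.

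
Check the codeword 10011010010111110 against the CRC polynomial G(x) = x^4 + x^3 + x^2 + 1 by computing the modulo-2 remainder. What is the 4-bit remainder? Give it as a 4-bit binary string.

Modulo-2 division of 10011010010111110 by 11101:
  pos 0: 10011 XOR 11101 = 01110
  pos 1: 11100 XOR 11101 = 00001
  pos 5: 11001 XOR 11101 = 00100
  pos 7: 10001 XOR 11101 = 01100
  pos 8: 11001 XOR 11101 = 00100
  pos 10: 10011 XOR 11101 = 01110
  pos 11: 11101 XOR 11101 = 00000
Remainder = 0000 (zero — the frame passes the CRC check).

0000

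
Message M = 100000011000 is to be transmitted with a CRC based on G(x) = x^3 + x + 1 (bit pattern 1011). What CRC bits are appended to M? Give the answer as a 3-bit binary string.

Append 3 zeros: 100000011000000. Divide by 1011 (XOR where the leading bit is 1):
  pos 0: 1000 XOR 1011 = 0011
  pos 2: 1100 XOR 1011 = 0111
  pos 3: 1110 XOR 1011 = 0101
  pos 4: 1011 XOR 1011 = 0000
  pos 8: 1000 XOR 1011 = 0011
  pos 10: 1100 XOR 1011 = 0111
  pos 11: 1110 XOR 1011 = 0101
Remainder (last 3 bits) = 101. This is the CRC / FCS.

101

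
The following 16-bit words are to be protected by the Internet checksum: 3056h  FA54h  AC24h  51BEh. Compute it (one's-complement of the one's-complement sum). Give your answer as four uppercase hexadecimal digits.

One's-complement addition (fold any carry out of bit 15 back into bit 0):
  0x3056 + 0xFA54 = 0x12AAA → wrap carry → 0x2AAB
  0x2AAB + 0xAC24 = 0x0D6CF
  0xD6CF + 0x51BE = 0x1288D → wrap carry → 0x288E
One's-complement sum = 0x288E.
Checksum = ~0x288E & 0xFFFF = 0xD771.

D771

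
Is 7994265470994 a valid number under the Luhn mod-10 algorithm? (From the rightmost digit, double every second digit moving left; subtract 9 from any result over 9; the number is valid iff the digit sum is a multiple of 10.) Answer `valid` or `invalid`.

valid

From the right, keep odd positions and double even positions (subtract 9 from any doubled value over 9):
  doubled (positions 2,4,...): 9 0 8 3 8 9 → sum 37
  kept (positions 1,3,...): 4 9 7 5 2 9 7 → sum 43
Total = 80.
80 mod 10 = 0, so the number is valid.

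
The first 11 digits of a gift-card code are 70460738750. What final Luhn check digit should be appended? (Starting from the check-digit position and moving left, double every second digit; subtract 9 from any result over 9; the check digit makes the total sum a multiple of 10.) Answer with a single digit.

Partial digits right→left: 0 5 7 8 3 7 0 6 4 0 7
Double every second digit counting from the check-digit position (so the 1st, 3rd, 5th, ... of the partial from the right).
  doubled (with −9 where >9): 0 5 6 0 8 5 → sum 24
  kept as-is: 5 8 7 6 0 → sum 26
Total = 24 + 26 = 50.
Check digit = (10 − (50 mod 10)) mod 10 = 0.

0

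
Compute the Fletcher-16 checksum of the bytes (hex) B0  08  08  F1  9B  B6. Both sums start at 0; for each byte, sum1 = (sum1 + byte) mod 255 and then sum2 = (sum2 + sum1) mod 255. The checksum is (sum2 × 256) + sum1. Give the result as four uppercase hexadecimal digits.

Running sums (mod 255):
  after byte 0 (B0): sum1=176, sum2=176
  after byte 1 (08): sum1=184, sum2=105
  after byte 2 (08): sum1=192, sum2=42
  after byte 3 (F1): sum1=178, sum2=220
  after byte 4 (9B): sum1=78, sum2=43
  after byte 5 (B6): sum1=5, sum2=48
Checksum = sum2·256 + sum1 = 48·256 + 5 = 12293 = 0x3005.

3005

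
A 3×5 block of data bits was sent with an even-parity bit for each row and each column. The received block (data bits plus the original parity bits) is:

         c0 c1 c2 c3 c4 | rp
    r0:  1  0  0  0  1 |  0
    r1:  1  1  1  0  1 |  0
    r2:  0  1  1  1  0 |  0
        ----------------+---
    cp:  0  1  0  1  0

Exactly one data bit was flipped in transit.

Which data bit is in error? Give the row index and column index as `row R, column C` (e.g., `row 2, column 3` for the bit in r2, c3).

row 2, column 1

Recompute each row's even parity and compare to rp:
  r0: data parity 0, sent rp 0 → ok
  r1: data parity 0, sent rp 0 → ok
  r2: data parity 1, sent rp 0 → mismatch
Recompute each column's even parity and compare to cp:
  c0: data parity 0, sent cp 0 → ok
  c1: data parity 0, sent cp 1 → mismatch
  c2: data parity 0, sent cp 0 → ok
  c3: data parity 1, sent cp 1 → ok
  c4: data parity 0, sent cp 0 → ok
Exactly one row (r2) and one column (c1) fail → the flipped bit is at their intersection.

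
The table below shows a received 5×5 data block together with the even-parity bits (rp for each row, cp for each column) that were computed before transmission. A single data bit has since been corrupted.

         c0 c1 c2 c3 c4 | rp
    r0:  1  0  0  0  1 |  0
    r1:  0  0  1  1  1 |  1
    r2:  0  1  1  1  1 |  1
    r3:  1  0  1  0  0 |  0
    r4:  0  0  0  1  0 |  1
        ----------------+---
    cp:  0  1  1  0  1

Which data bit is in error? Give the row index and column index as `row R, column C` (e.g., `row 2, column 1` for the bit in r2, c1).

row 2, column 3

Recompute each row's even parity and compare to rp:
  r0: data parity 0, sent rp 0 → ok
  r1: data parity 1, sent rp 1 → ok
  r2: data parity 0, sent rp 1 → mismatch
  r3: data parity 0, sent rp 0 → ok
  r4: data parity 1, sent rp 1 → ok
Recompute each column's even parity and compare to cp:
  c0: data parity 0, sent cp 0 → ok
  c1: data parity 1, sent cp 1 → ok
  c2: data parity 1, sent cp 1 → ok
  c3: data parity 1, sent cp 0 → mismatch
  c4: data parity 1, sent cp 1 → ok
Exactly one row (r2) and one column (c3) fail → the flipped bit is at their intersection.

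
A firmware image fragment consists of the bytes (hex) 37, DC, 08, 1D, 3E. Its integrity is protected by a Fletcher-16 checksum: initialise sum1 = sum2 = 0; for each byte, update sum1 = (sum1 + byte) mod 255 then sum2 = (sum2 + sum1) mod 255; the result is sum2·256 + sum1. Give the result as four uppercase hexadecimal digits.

Running sums (mod 255):
  after byte 0 (37): sum1=55, sum2=55
  after byte 1 (DC): sum1=20, sum2=75
  after byte 2 (08): sum1=28, sum2=103
  after byte 3 (1D): sum1=57, sum2=160
  after byte 4 (3E): sum1=119, sum2=24
Checksum = sum2·256 + sum1 = 24·256 + 119 = 6263 = 0x1877.

1877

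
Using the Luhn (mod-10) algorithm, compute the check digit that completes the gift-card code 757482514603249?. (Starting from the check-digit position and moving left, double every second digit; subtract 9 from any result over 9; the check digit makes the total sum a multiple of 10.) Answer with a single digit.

Partial digits right→left: 9 4 2 3 0 6 4 1 5 2 8 4 7 5 7
Double every second digit counting from the check-digit position (so the 1st, 3rd, 5th, ... of the partial from the right).
  doubled (with −9 where >9): 9 4 0 8 1 7 5 5 → sum 39
  kept as-is: 4 3 6 1 2 4 5 → sum 25
Total = 39 + 25 = 64.
Check digit = (10 − (64 mod 10)) mod 10 = 6.

6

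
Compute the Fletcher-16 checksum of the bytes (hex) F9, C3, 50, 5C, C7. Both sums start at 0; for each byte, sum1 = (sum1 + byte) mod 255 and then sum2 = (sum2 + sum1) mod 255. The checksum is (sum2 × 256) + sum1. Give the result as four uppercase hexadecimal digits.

6232

Running sums (mod 255):
  after byte 0 (F9): sum1=249, sum2=249
  after byte 1 (C3): sum1=189, sum2=183
  after byte 2 (50): sum1=14, sum2=197
  after byte 3 (5C): sum1=106, sum2=48
  after byte 4 (C7): sum1=50, sum2=98
Checksum = sum2·256 + sum1 = 98·256 + 50 = 25138 = 0x6232.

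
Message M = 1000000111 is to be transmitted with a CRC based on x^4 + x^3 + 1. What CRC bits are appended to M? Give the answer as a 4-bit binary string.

1011

Append 4 zeros: 10000001110000. Divide by 11001 (XOR where the leading bit is 1):
  pos 0: 10000 XOR 11001 = 01001
  pos 1: 10010 XOR 11001 = 01011
  pos 2: 10110 XOR 11001 = 01111
  pos 3: 11111 XOR 11001 = 00110
  pos 5: 11011 XOR 11001 = 00010
  pos 8: 10000 XOR 11001 = 01001
  pos 9: 10010 XOR 11001 = 01011
Remainder (last 4 bits) = 1011. This is the CRC / FCS.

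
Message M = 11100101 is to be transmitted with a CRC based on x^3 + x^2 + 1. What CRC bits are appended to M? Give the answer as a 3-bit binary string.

Append 3 zeros: 11100101000. Divide by 1101 (XOR where the leading bit is 1):
  pos 0: 1110 XOR 1101 = 0011
  pos 2: 1101 XOR 1101 = 0000
  pos 7: 1000 XOR 1101 = 0101
Remainder (last 3 bits) = 101. This is the CRC / FCS.

101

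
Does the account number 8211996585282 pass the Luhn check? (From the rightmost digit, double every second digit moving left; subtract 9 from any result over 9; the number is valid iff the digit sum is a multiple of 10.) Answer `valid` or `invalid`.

From the right, keep odd positions and double even positions (subtract 9 from any doubled value over 9):
  doubled (positions 2,4,...): 7 1 1 9 2 4 → sum 24
  kept (positions 1,3,...): 2 2 8 6 9 1 8 → sum 36
Total = 60.
60 mod 10 = 0, so the number is valid.

valid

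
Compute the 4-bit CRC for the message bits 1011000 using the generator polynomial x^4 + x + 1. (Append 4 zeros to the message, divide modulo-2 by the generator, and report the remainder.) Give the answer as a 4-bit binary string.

Append 4 zeros: 10110000000. Divide by 10011 (XOR where the leading bit is 1):
  pos 0: 10110 XOR 10011 = 00101
  pos 2: 10100 XOR 10011 = 00111
  pos 4: 11100 XOR 10011 = 01111
  pos 5: 11110 XOR 10011 = 01101
  pos 6: 11010 XOR 10011 = 01001
Remainder (last 4 bits) = 1001. This is the CRC / FCS.

1001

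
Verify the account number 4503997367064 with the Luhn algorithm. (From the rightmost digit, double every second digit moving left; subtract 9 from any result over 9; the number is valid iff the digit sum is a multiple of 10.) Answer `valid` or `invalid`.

valid

From the right, keep odd positions and double even positions (subtract 9 from any doubled value over 9):
  doubled (positions 2,4,...): 3 5 6 9 6 1 → sum 30
  kept (positions 1,3,...): 4 0 6 7 9 0 4 → sum 30
Total = 60.
60 mod 10 = 0, so the number is valid.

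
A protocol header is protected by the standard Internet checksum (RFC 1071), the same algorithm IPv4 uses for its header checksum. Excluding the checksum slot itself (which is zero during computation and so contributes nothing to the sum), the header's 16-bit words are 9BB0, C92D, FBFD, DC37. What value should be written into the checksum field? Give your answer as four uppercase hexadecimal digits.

C2EB

One's-complement addition (fold any carry out of bit 15 back into bit 0):
  0x9BB0 + 0xC92D = 0x164DD → wrap carry → 0x64DE
  0x64DE + 0xFBFD = 0x160DB → wrap carry → 0x60DC
  0x60DC + 0xDC37 = 0x13D13 → wrap carry → 0x3D14
One's-complement sum = 0x3D14.
Checksum = ~0x3D14 & 0xFFFF = 0xC2EB.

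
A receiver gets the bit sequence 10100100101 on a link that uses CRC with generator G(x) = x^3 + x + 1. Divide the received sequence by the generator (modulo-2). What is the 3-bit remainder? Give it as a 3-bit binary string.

011

Modulo-2 division of 10100100101 by 1011:
  pos 0: 1010 XOR 1011 = 0001
  pos 3: 1010 XOR 1011 = 0001
  pos 6: 1010 XOR 1011 = 0001
Remainder = 011 (nonzero — an error is detected).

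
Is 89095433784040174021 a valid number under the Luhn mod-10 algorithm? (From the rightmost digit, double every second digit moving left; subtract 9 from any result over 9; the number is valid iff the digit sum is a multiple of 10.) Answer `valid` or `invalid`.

valid

From the right, keep odd positions and double even positions (subtract 9 from any doubled value over 9):
  doubled (positions 2,4,...): 4 8 2 8 8 5 6 1 0 7 → sum 49
  kept (positions 1,3,...): 1 0 7 0 0 8 3 4 9 9 → sum 41
Total = 90.
90 mod 10 = 0, so the number is valid.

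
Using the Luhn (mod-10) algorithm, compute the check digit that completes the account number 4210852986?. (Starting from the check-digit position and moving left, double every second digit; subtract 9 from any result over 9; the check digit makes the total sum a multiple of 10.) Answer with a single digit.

Partial digits right→left: 6 8 9 2 5 8 0 1 2 4
Double every second digit counting from the check-digit position (so the 1st, 3rd, 5th, ... of the partial from the right).
  doubled (with −9 where >9): 3 9 1 0 4 → sum 17
  kept as-is: 8 2 8 1 4 → sum 23
Total = 17 + 23 = 40.
Check digit = (10 − (40 mod 10)) mod 10 = 0.

0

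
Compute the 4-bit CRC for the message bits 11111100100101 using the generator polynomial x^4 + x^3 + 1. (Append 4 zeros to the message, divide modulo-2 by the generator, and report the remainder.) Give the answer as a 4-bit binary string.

1101

Append 4 zeros: 111111001001010000. Divide by 11001 (XOR where the leading bit is 1):
  pos 0: 11111 XOR 11001 = 00110
  pos 2: 11010 XOR 11001 = 00011
  pos 5: 11010 XOR 11001 = 00011
  pos 8: 11010 XOR 11001 = 00011
  pos 11: 11100 XOR 11001 = 00101
  pos 13: 10100 XOR 11001 = 01101
Remainder (last 4 bits) = 1101. This is the CRC / FCS.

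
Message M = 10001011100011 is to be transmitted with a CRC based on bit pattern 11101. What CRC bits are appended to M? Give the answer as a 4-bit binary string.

1101

Append 4 zeros: 100010111000110000. Divide by 11101 (XOR where the leading bit is 1):
  pos 0: 10001 XOR 11101 = 01100
  pos 1: 11000 XOR 11101 = 00101
  pos 3: 10111 XOR 11101 = 01010
  pos 4: 10101 XOR 11101 = 01000
  pos 5: 10000 XOR 11101 = 01101
  pos 6: 11010 XOR 11101 = 00111
  pos 8: 11101 XOR 11101 = 00000
  pos 13: 10000 XOR 11101 = 01101
Remainder (last 4 bits) = 1101. This is the CRC / FCS.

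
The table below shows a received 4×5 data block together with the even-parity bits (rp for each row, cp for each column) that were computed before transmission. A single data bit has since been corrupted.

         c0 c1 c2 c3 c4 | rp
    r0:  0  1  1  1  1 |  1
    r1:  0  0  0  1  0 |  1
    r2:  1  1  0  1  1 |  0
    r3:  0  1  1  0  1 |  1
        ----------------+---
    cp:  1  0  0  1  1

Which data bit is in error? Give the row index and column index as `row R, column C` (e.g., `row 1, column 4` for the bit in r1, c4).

Recompute each row's even parity and compare to rp:
  r0: data parity 0, sent rp 1 → mismatch
  r1: data parity 1, sent rp 1 → ok
  r2: data parity 0, sent rp 0 → ok
  r3: data parity 1, sent rp 1 → ok
Recompute each column's even parity and compare to cp:
  c0: data parity 1, sent cp 1 → ok
  c1: data parity 1, sent cp 0 → mismatch
  c2: data parity 0, sent cp 0 → ok
  c3: data parity 1, sent cp 1 → ok
  c4: data parity 1, sent cp 1 → ok
Exactly one row (r0) and one column (c1) fail → the flipped bit is at their intersection.

row 0, column 1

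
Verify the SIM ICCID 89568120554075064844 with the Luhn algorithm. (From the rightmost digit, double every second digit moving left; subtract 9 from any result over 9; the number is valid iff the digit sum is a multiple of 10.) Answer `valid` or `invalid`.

invalid

From the right, keep odd positions and double even positions (subtract 9 from any doubled value over 9):
  doubled (positions 2,4,...): 8 8 0 5 8 1 4 7 1 7 → sum 49
  kept (positions 1,3,...): 4 8 6 5 0 5 0 1 6 9 → sum 44
Total = 93.
93 mod 10 = 3, so the number is invalid.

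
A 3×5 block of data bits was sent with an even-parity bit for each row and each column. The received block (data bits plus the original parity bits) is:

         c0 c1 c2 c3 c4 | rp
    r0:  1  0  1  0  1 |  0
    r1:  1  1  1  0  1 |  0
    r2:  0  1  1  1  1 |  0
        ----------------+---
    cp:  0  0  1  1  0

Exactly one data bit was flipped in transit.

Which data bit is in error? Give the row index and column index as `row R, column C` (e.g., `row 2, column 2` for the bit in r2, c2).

Recompute each row's even parity and compare to rp:
  r0: data parity 1, sent rp 0 → mismatch
  r1: data parity 0, sent rp 0 → ok
  r2: data parity 0, sent rp 0 → ok
Recompute each column's even parity and compare to cp:
  c0: data parity 0, sent cp 0 → ok
  c1: data parity 0, sent cp 0 → ok
  c2: data parity 1, sent cp 1 → ok
  c3: data parity 1, sent cp 1 → ok
  c4: data parity 1, sent cp 0 → mismatch
Exactly one row (r0) and one column (c4) fail → the flipped bit is at their intersection.

row 0, column 4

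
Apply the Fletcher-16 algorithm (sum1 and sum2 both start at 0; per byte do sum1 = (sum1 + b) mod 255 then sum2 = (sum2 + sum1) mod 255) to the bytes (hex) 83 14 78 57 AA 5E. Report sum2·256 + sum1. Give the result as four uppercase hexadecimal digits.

Running sums (mod 255):
  after byte 0 (83): sum1=131, sum2=131
  after byte 1 (14): sum1=151, sum2=27
  after byte 2 (78): sum1=16, sum2=43
  after byte 3 (57): sum1=103, sum2=146
  after byte 4 (AA): sum1=18, sum2=164
  after byte 5 (5E): sum1=112, sum2=21
Checksum = sum2·256 + sum1 = 21·256 + 112 = 5488 = 0x1570.

1570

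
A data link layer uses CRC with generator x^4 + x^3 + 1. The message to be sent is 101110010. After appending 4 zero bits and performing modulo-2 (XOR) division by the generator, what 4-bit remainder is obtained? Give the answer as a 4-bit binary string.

Append 4 zeros: 1011100100000. Divide by 11001 (XOR where the leading bit is 1):
  pos 0: 10111 XOR 11001 = 01110
  pos 1: 11100 XOR 11001 = 00101
  pos 3: 10101 XOR 11001 = 01100
  pos 4: 11000 XOR 11001 = 00001
  pos 8: 10000 XOR 11001 = 01001
Remainder (last 4 bits) = 1001. This is the CRC / FCS.

1001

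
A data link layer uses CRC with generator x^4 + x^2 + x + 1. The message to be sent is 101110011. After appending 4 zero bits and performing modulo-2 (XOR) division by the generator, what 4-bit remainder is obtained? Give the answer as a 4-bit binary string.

Append 4 zeros: 1011100110000. Divide by 10111 (XOR where the leading bit is 1):
  pos 0: 10111 XOR 10111 = 00000
  pos 7: 11000 XOR 10111 = 01111
  pos 8: 11110 XOR 10111 = 01001
Remainder (last 4 bits) = 1001. This is the CRC / FCS.

1001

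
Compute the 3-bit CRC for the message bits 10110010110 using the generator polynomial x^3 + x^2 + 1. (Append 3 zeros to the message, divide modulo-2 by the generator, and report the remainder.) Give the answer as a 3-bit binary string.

001

Append 3 zeros: 10110010110000. Divide by 1101 (XOR where the leading bit is 1):
  pos 0: 1011 XOR 1101 = 0110
  pos 1: 1100 XOR 1101 = 0001
  pos 4: 1010 XOR 1101 = 0111
  pos 5: 1111 XOR 1101 = 0010
  pos 7: 1010 XOR 1101 = 0111
  pos 8: 1110 XOR 1101 = 0011
  pos 10: 1100 XOR 1101 = 0001
Remainder (last 3 bits) = 001. This is the CRC / FCS.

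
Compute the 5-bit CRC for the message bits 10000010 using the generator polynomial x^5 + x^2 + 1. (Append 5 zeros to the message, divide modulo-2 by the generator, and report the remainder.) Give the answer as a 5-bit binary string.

00100

Append 5 zeros: 1000001000000. Divide by 100101 (XOR where the leading bit is 1):
  pos 0: 100000 XOR 100101 = 000101
  pos 3: 101100 XOR 100101 = 001001
  pos 5: 100100 XOR 100101 = 000001
Remainder (last 5 bits) = 00100. This is the CRC / FCS.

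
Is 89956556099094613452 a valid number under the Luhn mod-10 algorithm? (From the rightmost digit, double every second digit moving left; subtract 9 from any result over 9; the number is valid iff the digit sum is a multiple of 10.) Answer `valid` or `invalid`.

From the right, keep odd positions and double even positions (subtract 9 from any doubled value over 9):
  doubled (positions 2,4,...): 1 6 3 9 9 0 1 3 9 7 → sum 48
  kept (positions 1,3,...): 2 4 1 4 0 9 6 5 5 9 → sum 45
Total = 93.
93 mod 10 = 3, so the number is invalid.

invalid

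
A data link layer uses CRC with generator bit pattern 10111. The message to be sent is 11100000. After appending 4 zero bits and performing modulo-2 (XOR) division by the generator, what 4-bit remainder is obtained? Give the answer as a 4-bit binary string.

Append 4 zeros: 111000000000. Divide by 10111 (XOR where the leading bit is 1):
  pos 0: 11100 XOR 10111 = 01011
  pos 1: 10110 XOR 10111 = 00001
  pos 5: 10000 XOR 10111 = 00111
  pos 7: 11100 XOR 10111 = 01011
Remainder (last 4 bits) = 1011. This is the CRC / FCS.

1011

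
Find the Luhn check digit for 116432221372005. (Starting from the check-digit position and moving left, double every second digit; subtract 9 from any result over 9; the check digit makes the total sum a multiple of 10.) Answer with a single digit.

3

Partial digits right→left: 5 0 0 2 7 3 1 2 2 2 3 4 6 1 1
Double every second digit counting from the check-digit position (so the 1st, 3rd, 5th, ... of the partial from the right).
  doubled (with −9 where >9): 1 0 5 2 4 6 3 2 → sum 23
  kept as-is: 0 2 3 2 2 4 1 → sum 14
Total = 23 + 14 = 37.
Check digit = (10 − (37 mod 10)) mod 10 = 3.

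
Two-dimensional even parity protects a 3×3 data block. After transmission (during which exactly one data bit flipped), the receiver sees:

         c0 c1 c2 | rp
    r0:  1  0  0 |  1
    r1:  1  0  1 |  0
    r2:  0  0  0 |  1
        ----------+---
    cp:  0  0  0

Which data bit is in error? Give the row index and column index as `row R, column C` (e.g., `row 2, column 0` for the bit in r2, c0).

row 2, column 2

Recompute each row's even parity and compare to rp:
  r0: data parity 1, sent rp 1 → ok
  r1: data parity 0, sent rp 0 → ok
  r2: data parity 0, sent rp 1 → mismatch
Recompute each column's even parity and compare to cp:
  c0: data parity 0, sent cp 0 → ok
  c1: data parity 0, sent cp 0 → ok
  c2: data parity 1, sent cp 0 → mismatch
Exactly one row (r2) and one column (c2) fail → the flipped bit is at their intersection.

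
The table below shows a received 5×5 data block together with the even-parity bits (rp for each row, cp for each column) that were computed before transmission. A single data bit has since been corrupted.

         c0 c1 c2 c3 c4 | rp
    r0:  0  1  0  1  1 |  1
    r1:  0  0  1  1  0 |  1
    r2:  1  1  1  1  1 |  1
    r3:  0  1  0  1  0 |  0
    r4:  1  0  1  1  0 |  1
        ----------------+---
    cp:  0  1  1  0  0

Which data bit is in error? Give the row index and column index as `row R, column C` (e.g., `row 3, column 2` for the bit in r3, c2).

Recompute each row's even parity and compare to rp:
  r0: data parity 1, sent rp 1 → ok
  r1: data parity 0, sent rp 1 → mismatch
  r2: data parity 1, sent rp 1 → ok
  r3: data parity 0, sent rp 0 → ok
  r4: data parity 1, sent rp 1 → ok
Recompute each column's even parity and compare to cp:
  c0: data parity 0, sent cp 0 → ok
  c1: data parity 1, sent cp 1 → ok
  c2: data parity 1, sent cp 1 → ok
  c3: data parity 1, sent cp 0 → mismatch
  c4: data parity 0, sent cp 0 → ok
Exactly one row (r1) and one column (c3) fail → the flipped bit is at their intersection.

row 1, column 3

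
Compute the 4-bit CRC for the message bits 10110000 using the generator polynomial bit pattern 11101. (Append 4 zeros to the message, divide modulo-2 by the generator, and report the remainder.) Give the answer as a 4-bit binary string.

1011

Append 4 zeros: 101100000000. Divide by 11101 (XOR where the leading bit is 1):
  pos 0: 10110 XOR 11101 = 01011
  pos 1: 10110 XOR 11101 = 01011
  pos 2: 10110 XOR 11101 = 01011
  pos 3: 10110 XOR 11101 = 01011
  pos 4: 10110 XOR 11101 = 01011
  pos 5: 10110 XOR 11101 = 01011
  pos 6: 10110 XOR 11101 = 01011
  pos 7: 10110 XOR 11101 = 01011
Remainder (last 4 bits) = 1011. This is the CRC / FCS.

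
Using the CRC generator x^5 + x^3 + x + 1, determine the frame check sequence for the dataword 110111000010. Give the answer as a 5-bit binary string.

11101

Append 5 zeros: 11011100001000000. Divide by 101011 (XOR where the leading bit is 1):
  pos 0: 110111 XOR 101011 = 011100
  pos 1: 111000 XOR 101011 = 010011
  pos 2: 100110 XOR 101011 = 001101
  pos 4: 110100 XOR 101011 = 011111
  pos 5: 111111 XOR 101011 = 010100
  pos 6: 101000 XOR 101011 = 000011
  pos 10: 110000 XOR 101011 = 011011
  pos 11: 110110 XOR 101011 = 011101
Remainder (last 5 bits) = 11101. This is the CRC / FCS.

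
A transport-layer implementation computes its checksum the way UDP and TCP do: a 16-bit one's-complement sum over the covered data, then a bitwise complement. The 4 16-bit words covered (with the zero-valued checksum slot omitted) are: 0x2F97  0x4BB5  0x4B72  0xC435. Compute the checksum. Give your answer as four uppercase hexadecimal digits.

750B

One's-complement addition (fold any carry out of bit 15 back into bit 0):
  0x2F97 + 0x4BB5 = 0x07B4C
  0x7B4C + 0x4B72 = 0x0C6BE
  0xC6BE + 0xC435 = 0x18AF3 → wrap carry → 0x8AF4
One's-complement sum = 0x8AF4.
Checksum = ~0x8AF4 & 0xFFFF = 0x750B.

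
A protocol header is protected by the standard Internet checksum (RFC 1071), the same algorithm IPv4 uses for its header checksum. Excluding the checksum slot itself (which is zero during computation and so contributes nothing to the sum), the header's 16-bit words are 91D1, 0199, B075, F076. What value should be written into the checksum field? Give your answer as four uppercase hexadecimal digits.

CBA8

One's-complement addition (fold any carry out of bit 15 back into bit 0):
  0x91D1 + 0x0199 = 0x0936A
  0x936A + 0xB075 = 0x143DF → wrap carry → 0x43E0
  0x43E0 + 0xF076 = 0x13456 → wrap carry → 0x3457
One's-complement sum = 0x3457.
Checksum = ~0x3457 & 0xFFFF = 0xCBA8.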